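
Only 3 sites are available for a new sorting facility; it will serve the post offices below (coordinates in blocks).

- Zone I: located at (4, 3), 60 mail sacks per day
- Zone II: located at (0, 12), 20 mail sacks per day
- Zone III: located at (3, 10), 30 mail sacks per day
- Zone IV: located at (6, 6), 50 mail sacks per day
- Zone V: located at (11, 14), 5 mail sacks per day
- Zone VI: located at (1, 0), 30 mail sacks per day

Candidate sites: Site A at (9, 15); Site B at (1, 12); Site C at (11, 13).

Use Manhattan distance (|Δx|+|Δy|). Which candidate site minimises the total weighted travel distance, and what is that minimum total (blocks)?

Total weighted distance at each candidate:
  Site A (9, 15): total = 2895
  Site B (1, 12): total = 1830
  Site C (11, 13): total = 2885
Minimum is at Site B with total 1830 blocks.

Site B, total 1830 blocks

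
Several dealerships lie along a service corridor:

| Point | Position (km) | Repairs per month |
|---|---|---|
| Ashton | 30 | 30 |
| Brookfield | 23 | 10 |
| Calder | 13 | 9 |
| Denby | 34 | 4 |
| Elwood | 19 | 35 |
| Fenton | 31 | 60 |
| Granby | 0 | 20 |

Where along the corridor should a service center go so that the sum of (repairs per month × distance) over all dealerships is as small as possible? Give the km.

x = 30

For a sum of weighted absolute distances on a line, the optimum is the weighted median (not the mean). Total weight W = 168; half-weight = 84.
Sort by position and accumulate weight:
  km 0 (Granby, w=20) → cum 20
  km 13 (Calder, w=9) → cum 29
  km 19 (Elwood, w=35) → cum 64
  km 23 (Brookfield, w=10) → cum 74
  km 30 (Ashton, w=30) → cum 104  ≥ 84 → median here
  km 31 (Fenton, w=60) → cum 164
  km 34 (Denby, w=4) → cum 168
Optimal location: km 30.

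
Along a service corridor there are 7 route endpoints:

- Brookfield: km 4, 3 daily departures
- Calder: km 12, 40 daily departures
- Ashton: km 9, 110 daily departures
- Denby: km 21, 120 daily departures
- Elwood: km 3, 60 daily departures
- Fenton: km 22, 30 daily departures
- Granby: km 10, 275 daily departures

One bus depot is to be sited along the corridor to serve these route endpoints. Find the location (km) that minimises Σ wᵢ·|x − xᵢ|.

x = 10

For a sum of weighted absolute distances on a line, the optimum is the weighted median (not the mean). Total weight W = 638; half-weight = 319.
Sort by position and accumulate weight:
  km 3 (Elwood, w=60) → cum 60
  km 4 (Brookfield, w=3) → cum 63
  km 9 (Ashton, w=110) → cum 173
  km 10 (Granby, w=275) → cum 448  ≥ 319 → median here
  km 12 (Calder, w=40) → cum 488
  km 21 (Denby, w=120) → cum 608
  km 22 (Fenton, w=30) → cum 638
Optimal location: km 10.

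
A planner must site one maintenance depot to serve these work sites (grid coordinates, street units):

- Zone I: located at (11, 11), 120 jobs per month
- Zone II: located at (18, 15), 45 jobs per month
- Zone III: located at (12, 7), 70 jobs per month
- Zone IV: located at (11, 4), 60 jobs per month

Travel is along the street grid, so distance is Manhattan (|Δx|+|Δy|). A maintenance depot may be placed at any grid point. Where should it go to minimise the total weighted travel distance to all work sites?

(11, 11)

Manhattan distance separates: Σwᵢ(|x−xᵢ|+|y−yᵢ|) = Σwᵢ|x−xᵢ| + Σwᵢ|y−yᵢ|, so x and y are optimised independently as 1-D weighted medians.
Total weight W = 295; half = 147.5.
x-coordinate, sorted with cumulative weight:
  x=11 (Zone I, w=120) cum 120
  x=11 (Zone IV, w=60) cum 180  ← median
  x=12 (Zone III, w=70) cum 250
  x=18 (Zone II, w=45) cum 295
⇒ x* = 11
y-coordinate, sorted with cumulative weight:
  y=4 (Zone IV, w=60) cum 60
  y=7 (Zone III, w=70) cum 130
  y=11 (Zone I, w=120) cum 250  ← median
  y=15 (Zone II, w=45) cum 295
⇒ y* = 11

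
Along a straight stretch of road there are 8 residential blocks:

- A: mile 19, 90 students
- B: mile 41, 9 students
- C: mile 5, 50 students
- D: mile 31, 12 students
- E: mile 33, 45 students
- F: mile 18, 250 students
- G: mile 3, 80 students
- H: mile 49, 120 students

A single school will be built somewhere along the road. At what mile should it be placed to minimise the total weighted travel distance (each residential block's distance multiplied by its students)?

x = 18

For a sum of weighted absolute distances on a line, the optimum is the weighted median (not the mean). Total weight W = 656; half-weight = 328.
Sort by position and accumulate weight:
  mile 3 (G, w=80) → cum 80
  mile 5 (C, w=50) → cum 130
  mile 18 (F, w=250) → cum 380  ≥ 328 → median here
  mile 19 (A, w=90) → cum 470
  mile 31 (D, w=12) → cum 482
  mile 33 (E, w=45) → cum 527
  mile 41 (B, w=9) → cum 536
  mile 49 (H, w=120) → cum 656
Optimal location: mile 18.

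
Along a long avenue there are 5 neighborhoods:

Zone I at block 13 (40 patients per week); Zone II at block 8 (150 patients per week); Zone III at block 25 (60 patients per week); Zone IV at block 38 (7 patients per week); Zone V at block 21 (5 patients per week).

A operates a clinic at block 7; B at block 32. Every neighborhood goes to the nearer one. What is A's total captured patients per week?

The indifferent point is the midpoint (7+32)/2 = 19.5; neighborhoods left of it (closer to A at 7) go to A, those right go to B.
  Zone II at 8 (w=150) → A
  Zone I at 13 (w=40) → A
  Zone V at 21 (w=5) → B
  Zone III at 25 (w=60) → B
  Zone IV at 38 (w=7) → B
A captures 190; B captures 72.

190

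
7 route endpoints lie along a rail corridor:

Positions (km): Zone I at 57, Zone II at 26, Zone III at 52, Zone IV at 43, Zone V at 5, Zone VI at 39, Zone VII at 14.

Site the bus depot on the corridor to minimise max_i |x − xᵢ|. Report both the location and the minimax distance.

The 1-center on a line is the midpoint of the two extreme points: leftmost at 5, rightmost at 57.
Optimal location = (5 + 57)/2 = 31; maximum distance = (57 − 5)/2 = 26.

location 31, max distance 26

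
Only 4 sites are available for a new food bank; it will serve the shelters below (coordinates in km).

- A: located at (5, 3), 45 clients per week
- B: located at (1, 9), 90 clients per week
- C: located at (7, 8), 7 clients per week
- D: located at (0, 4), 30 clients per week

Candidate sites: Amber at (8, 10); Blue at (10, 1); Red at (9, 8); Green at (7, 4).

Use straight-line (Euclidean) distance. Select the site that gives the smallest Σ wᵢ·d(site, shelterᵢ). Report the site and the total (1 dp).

Green, total 1041.5 km

Total weighted distance at each candidate:
  Amber (8, 10): total = 1294.8
  Blue (10, 1): total = 1692.6
  Red (9, 8): total = 1323.2
  Green (7, 4): total = 1041.5
Minimum is at Green with total 1041.5 km.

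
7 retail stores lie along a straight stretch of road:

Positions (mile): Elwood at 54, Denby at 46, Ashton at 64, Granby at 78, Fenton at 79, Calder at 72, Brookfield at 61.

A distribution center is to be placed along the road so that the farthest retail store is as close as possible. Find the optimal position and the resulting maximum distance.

location 62.5, max distance 16.5

The 1-center on a line is the midpoint of the two extreme points: leftmost at 46, rightmost at 79.
Optimal location = (46 + 79)/2 = 62.5; maximum distance = (79 − 46)/2 = 16.5.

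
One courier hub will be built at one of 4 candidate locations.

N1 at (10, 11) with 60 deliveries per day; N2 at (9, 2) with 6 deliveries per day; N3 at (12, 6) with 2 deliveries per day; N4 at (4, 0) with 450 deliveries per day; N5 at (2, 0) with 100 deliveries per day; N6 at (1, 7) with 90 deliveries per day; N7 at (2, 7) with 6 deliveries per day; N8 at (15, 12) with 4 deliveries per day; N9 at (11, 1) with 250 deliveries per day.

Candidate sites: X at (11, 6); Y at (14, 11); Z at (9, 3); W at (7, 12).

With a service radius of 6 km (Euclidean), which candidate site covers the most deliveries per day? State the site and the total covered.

Coverage radius r = 6 km; a point is covered iff (Δx)²+(Δy)² ≤ 6² = 36.
  X (11, 6): covers {N1, N2, N3, N9} → 318
  Y (14, 11): covers {N1, N3, N8} → 66
  Z (9, 3): covers {N2, N3, N4, N9} → 708
  W (7, 12): covers {N1} → 60
Maximum coverage at Z: 708 deliveries per day.

Z, covering 708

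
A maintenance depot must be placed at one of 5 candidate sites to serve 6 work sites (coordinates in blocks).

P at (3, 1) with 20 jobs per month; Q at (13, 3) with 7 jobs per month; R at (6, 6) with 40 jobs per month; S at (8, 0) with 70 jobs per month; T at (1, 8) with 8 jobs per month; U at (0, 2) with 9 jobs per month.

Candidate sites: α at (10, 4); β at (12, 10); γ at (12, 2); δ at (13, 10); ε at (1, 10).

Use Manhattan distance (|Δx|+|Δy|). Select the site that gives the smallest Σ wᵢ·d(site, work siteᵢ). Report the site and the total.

Total weighted distance at each candidate:
  α (10, 4): total = 1100
  β (12, 10): total = 2080
  γ (12, 2): total = 1278
  δ (13, 10): total = 2220
  ε (1, 10): total = 2000
Minimum is at α with total 1100 blocks.

α, total 1100 blocks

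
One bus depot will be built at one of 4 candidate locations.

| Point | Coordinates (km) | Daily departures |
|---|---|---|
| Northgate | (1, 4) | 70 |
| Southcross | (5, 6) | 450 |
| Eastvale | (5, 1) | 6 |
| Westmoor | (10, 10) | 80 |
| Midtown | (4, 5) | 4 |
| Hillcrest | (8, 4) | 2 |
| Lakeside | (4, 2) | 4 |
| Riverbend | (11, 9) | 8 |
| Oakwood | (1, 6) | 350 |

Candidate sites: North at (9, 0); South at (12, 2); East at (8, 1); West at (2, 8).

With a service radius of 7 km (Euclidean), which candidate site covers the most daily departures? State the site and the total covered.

West, covering 878

Coverage radius r = 7 km; a point is covered iff (Δx)²+(Δy)² ≤ 7² = 49.
  North (9, 0): covers {Eastvale, Hillcrest, Lakeside} → 12
  South (12, 2): covers {Hillcrest} → 2
  East (8, 1): covers {Southcross, Eastvale, Midtown, Hillcrest, Lakeside} → 466
  West (2, 8): covers {Northgate, Southcross, Midtown, Lakeside, Oakwood} → 878
Maximum coverage at West: 878 daily departures.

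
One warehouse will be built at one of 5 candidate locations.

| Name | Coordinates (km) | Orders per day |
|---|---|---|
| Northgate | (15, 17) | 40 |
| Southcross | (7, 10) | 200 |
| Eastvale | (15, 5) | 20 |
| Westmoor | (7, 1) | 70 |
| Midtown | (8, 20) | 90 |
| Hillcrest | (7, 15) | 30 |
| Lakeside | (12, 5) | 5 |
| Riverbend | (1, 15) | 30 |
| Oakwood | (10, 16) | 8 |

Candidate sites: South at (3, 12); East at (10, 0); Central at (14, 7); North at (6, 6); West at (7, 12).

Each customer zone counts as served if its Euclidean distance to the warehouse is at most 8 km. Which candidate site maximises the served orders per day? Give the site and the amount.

North, covering 275

Coverage radius r = 8 km; a point is covered iff (Δx)²+(Δy)² ≤ 8² = 64.
  South (3, 12): covers {Southcross, Hillcrest, Riverbend} → 260
  East (10, 0): covers {Eastvale, Westmoor, Lakeside} → 95
  Central (14, 7): covers {Southcross, Eastvale, Lakeside} → 225
  North (6, 6): covers {Southcross, Westmoor, Lakeside} → 275
  West (7, 12): covers {Southcross, Hillcrest, Riverbend, Oakwood} → 268
Maximum coverage at North: 275 orders per day.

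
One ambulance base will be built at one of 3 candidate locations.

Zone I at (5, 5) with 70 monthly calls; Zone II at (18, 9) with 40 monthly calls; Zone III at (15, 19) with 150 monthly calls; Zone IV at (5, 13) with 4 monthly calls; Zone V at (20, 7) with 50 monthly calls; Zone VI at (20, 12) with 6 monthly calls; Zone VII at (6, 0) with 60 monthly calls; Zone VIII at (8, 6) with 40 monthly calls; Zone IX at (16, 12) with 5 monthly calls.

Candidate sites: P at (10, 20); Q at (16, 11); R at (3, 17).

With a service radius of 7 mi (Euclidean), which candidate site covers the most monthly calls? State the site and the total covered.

P, covering 150

Coverage radius r = 7 mi; a point is covered iff (Δx)²+(Δy)² ≤ 7² = 49.
  P (10, 20): covers {Zone III} → 150
  Q (16, 11): covers {Zone II, Zone V, Zone VI, Zone IX} → 101
  R (3, 17): covers {Zone IV} → 4
Maximum coverage at P: 150 monthly calls.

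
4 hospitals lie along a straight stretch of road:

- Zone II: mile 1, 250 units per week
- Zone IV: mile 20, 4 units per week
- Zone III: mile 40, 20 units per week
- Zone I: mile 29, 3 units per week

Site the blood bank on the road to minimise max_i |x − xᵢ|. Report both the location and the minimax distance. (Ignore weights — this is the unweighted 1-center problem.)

location 20.5, max distance 19.5

The 1-center on a line is the midpoint of the two extreme points: leftmost at 1, rightmost at 40.
Optimal location = (1 + 40)/2 = 20.5; maximum distance = (40 − 1)/2 = 19.5.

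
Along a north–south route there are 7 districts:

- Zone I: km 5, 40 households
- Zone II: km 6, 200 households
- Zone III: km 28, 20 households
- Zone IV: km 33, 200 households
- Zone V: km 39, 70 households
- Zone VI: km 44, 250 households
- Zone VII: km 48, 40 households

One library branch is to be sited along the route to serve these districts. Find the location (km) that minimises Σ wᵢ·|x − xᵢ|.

For a sum of weighted absolute distances on a line, the optimum is the weighted median (not the mean). Total weight W = 820; half-weight = 410.
Sort by position and accumulate weight:
  km 5 (Zone I, w=40) → cum 40
  km 6 (Zone II, w=200) → cum 240
  km 28 (Zone III, w=20) → cum 260
  km 33 (Zone IV, w=200) → cum 460  ≥ 410 → median here
  km 39 (Zone V, w=70) → cum 530
  km 44 (Zone VI, w=250) → cum 780
  km 48 (Zone VII, w=40) → cum 820
Optimal location: km 33.

x = 33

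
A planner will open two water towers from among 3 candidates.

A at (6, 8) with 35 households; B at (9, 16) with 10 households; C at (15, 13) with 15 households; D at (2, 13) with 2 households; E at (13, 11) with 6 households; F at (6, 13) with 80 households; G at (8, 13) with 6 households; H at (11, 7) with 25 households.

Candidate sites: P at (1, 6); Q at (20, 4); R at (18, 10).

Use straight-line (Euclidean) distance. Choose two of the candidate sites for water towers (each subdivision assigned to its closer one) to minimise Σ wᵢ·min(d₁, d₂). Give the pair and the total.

Evaluate every pair (each demand assigned to the nearer of the two):
  {P, R}: total = 1343.0
  {P, Q}: total = 1529.3
  {Q, R}: total = 1903.3
Best pair: {P, R} with total 1343.0.

{P, R}, total 1343.0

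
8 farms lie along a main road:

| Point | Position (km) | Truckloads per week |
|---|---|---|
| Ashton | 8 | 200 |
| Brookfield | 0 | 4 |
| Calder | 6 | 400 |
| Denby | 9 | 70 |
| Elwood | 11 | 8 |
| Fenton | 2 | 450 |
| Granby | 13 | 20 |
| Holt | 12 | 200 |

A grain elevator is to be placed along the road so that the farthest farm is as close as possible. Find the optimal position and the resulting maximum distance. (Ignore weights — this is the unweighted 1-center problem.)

location 6.5, max distance 6.5

The 1-center on a line is the midpoint of the two extreme points: leftmost at 0, rightmost at 13.
Optimal location = (0 + 13)/2 = 6.5; maximum distance = (13 − 0)/2 = 6.5.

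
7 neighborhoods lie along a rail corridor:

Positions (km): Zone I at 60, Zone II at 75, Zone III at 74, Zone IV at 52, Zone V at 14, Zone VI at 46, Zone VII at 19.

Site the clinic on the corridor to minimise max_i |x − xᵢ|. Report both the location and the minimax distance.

location 44.5, max distance 30.5

The 1-center on a line is the midpoint of the two extreme points: leftmost at 14, rightmost at 75.
Optimal location = (14 + 75)/2 = 44.5; maximum distance = (75 − 14)/2 = 30.5.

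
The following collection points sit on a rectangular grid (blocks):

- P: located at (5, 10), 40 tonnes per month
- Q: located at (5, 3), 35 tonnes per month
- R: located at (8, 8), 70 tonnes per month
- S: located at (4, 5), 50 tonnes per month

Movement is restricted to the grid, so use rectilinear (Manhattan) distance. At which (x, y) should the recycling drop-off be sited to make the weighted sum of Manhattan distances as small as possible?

Manhattan distance separates: Σwᵢ(|x−xᵢ|+|y−yᵢ|) = Σwᵢ|x−xᵢ| + Σwᵢ|y−yᵢ|, so x and y are optimised independently as 1-D weighted medians.
Total weight W = 195; half = 97.5.
x-coordinate, sorted with cumulative weight:
  x=4 (S, w=50) cum 50
  x=5 (P, w=40) cum 90
  x=5 (Q, w=35) cum 125  ← median
  x=8 (R, w=70) cum 195
⇒ x* = 5
y-coordinate, sorted with cumulative weight:
  y=3 (Q, w=35) cum 35
  y=5 (S, w=50) cum 85
  y=8 (R, w=70) cum 155  ← median
  y=10 (P, w=40) cum 195
⇒ y* = 8

(5, 8)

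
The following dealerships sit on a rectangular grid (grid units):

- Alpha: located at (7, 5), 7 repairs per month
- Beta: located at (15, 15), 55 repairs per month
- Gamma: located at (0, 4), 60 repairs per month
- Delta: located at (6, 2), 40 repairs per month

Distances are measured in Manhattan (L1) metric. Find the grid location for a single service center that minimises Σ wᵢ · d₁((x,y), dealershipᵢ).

Manhattan distance separates: Σwᵢ(|x−xᵢ|+|y−yᵢ|) = Σwᵢ|x−xᵢ| + Σwᵢ|y−yᵢ|, so x and y are optimised independently as 1-D weighted medians.
Total weight W = 162; half = 81.
x-coordinate, sorted with cumulative weight:
  x=0 (Gamma, w=60) cum 60
  x=6 (Delta, w=40) cum 100  ← median
  x=7 (Alpha, w=7) cum 107
  x=15 (Beta, w=55) cum 162
⇒ x* = 6
y-coordinate, sorted with cumulative weight:
  y=2 (Delta, w=40) cum 40
  y=4 (Gamma, w=60) cum 100  ← median
  y=5 (Alpha, w=7) cum 107
  y=15 (Beta, w=55) cum 162
⇒ y* = 4

(6, 4)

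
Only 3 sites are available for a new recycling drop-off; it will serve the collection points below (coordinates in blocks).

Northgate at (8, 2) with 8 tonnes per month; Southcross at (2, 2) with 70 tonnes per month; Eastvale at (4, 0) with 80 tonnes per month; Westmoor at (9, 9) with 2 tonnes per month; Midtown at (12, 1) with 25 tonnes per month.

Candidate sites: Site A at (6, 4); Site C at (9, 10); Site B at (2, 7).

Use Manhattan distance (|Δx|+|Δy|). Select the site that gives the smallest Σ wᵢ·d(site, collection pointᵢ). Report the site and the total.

Site A, total 1173 blocks

Total weighted distance at each candidate:
  Site A (6, 4): total = 1173
  Site C (9, 10): total = 2624
  Site B (2, 7): total = 1576
Minimum is at Site A with total 1173 blocks.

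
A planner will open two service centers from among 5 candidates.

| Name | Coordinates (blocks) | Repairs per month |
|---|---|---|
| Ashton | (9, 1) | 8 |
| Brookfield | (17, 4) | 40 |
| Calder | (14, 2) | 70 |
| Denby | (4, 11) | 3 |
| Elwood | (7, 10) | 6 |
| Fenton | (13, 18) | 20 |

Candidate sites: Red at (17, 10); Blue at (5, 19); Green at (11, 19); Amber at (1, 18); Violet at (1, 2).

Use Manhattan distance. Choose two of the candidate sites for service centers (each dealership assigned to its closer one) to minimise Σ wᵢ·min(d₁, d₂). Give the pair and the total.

Evaluate every pair (each demand assigned to the nearer of the two):
  {Red, Green}: total = 1308
  {Red, Blue}: total = 1413
  {Red, Violet}: total = 1418
  {Red, Amber}: total = 1476
  {Green, Violet}: total = 1876
  {Blue, Violet}: total = 1975
  {Amber, Violet}: total = 2056
  {Blue, Green}: total = 2553
  {Green, Amber}: total = 2568
  {Blue, Amber}: total = 3349
Best pair: {Red, Green} with total 1308.

{Red, Green}, total 1308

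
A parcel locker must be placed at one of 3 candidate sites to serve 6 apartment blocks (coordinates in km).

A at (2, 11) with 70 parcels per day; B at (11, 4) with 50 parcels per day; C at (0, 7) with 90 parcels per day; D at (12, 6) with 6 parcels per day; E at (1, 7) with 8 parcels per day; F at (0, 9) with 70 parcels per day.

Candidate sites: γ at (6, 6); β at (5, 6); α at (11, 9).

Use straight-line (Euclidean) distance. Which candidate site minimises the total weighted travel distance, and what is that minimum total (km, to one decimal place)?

β, total 1666.5 km

Total weighted distance at each candidate:
  γ (6, 6): total = 1811.3
  β (5, 6): total = 1666.5
  α (11, 9): total = 2772.2
Minimum is at β with total 1666.5 km.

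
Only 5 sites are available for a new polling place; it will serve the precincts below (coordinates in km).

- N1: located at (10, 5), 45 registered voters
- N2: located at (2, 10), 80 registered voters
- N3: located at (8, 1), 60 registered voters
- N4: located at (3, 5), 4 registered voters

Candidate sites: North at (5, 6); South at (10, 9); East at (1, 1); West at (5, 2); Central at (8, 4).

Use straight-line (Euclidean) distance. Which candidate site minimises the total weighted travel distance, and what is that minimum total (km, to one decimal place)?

Total weighted distance at each candidate:
  North (5, 6): total = 988.3
  South (10, 9): total = 1352.0
  East (1, 1): total = 1605.5
  West (5, 2): total = 1150.1
  Central (8, 4): total = 979.8
Minimum is at Central with total 979.8 km.

Central, total 979.8 km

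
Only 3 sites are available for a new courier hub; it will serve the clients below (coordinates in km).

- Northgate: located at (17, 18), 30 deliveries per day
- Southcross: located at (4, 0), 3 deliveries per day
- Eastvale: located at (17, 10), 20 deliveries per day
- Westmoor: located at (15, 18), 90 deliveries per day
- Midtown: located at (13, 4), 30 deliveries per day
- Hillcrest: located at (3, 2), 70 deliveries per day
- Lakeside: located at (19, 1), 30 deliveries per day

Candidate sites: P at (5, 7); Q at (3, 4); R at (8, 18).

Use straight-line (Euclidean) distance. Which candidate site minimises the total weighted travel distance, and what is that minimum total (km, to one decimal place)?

Total weighted distance at each candidate:
  P (5, 7): total = 3185.1
  Q (3, 4): total = 3498.9
  R (8, 18): total = 3423.0
Minimum is at P with total 3185.1 km.

P, total 3185.1 km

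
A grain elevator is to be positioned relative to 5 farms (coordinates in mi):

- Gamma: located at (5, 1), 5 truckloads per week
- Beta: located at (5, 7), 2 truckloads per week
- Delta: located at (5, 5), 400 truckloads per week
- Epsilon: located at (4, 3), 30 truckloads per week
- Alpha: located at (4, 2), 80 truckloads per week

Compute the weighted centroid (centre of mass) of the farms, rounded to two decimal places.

The minimiser of Σwᵢ‖p−pᵢ‖² is the weighted centroid p* = (Σwᵢpᵢ)/(Σwᵢ).
Σwᵢ = 517.
Σwᵢxᵢ = 5·5 + 2·5 + 400·5 + 30·4 + 80·4 = 2475.
Σwᵢyᵢ = 5·1 + 2·7 + 400·5 + 30·3 + 80·2 = 2269.
x* = 2475/517 = 4.79, y* = 2269/517 = 4.39.

(4.79, 4.39)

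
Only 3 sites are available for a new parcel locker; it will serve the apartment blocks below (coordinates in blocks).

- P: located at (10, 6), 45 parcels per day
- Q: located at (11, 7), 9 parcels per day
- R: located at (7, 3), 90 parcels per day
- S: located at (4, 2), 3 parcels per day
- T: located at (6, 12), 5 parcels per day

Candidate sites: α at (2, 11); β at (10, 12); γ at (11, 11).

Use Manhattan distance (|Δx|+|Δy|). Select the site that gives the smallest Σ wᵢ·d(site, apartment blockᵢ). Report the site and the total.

Total weighted distance at each candidate:
  α (2, 11): total = 1930
  β (10, 12): total = 1472
  γ (11, 11): total = 1464
Minimum is at γ with total 1464 blocks.

γ, total 1464 blocks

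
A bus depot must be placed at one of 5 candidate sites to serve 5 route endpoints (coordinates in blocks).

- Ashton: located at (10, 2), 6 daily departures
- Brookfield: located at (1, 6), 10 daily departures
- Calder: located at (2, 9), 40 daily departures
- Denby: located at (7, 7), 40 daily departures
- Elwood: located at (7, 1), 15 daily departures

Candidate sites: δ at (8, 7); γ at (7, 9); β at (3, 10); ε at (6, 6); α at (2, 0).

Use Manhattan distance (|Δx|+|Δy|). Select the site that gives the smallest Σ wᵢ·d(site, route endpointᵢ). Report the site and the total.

ε, total 548 blocks

Total weighted distance at each candidate:
  δ (8, 7): total = 587
  γ (7, 9): total = 550
  β (3, 10): total = 705
  ε (6, 6): total = 548
  α (2, 0): total = 1060
Minimum is at ε with total 548 blocks.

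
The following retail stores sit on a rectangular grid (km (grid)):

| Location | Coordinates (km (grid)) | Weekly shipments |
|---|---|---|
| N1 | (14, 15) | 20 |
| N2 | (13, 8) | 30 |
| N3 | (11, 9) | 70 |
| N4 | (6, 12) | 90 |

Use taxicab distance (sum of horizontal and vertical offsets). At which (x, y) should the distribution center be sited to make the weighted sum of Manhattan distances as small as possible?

(11, 12)

Manhattan distance separates: Σwᵢ(|x−xᵢ|+|y−yᵢ|) = Σwᵢ|x−xᵢ| + Σwᵢ|y−yᵢ|, so x and y are optimised independently as 1-D weighted medians.
Total weight W = 210; half = 105.
x-coordinate, sorted with cumulative weight:
  x=6 (N4, w=90) cum 90
  x=11 (N3, w=70) cum 160  ← median
  x=13 (N2, w=30) cum 190
  x=14 (N1, w=20) cum 210
⇒ x* = 11
y-coordinate, sorted with cumulative weight:
  y=8 (N2, w=30) cum 30
  y=9 (N3, w=70) cum 100
  y=12 (N4, w=90) cum 190  ← median
  y=15 (N1, w=20) cum 210
⇒ y* = 12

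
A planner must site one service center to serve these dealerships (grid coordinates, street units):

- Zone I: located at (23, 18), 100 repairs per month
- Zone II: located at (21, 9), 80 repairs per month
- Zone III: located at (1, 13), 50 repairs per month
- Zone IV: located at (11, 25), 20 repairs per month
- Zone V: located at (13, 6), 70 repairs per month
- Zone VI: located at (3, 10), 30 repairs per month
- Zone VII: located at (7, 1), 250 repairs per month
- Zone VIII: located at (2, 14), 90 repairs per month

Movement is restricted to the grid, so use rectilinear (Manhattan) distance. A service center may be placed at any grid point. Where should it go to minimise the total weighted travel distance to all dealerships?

(7, 9)

Manhattan distance separates: Σwᵢ(|x−xᵢ|+|y−yᵢ|) = Σwᵢ|x−xᵢ| + Σwᵢ|y−yᵢ|, so x and y are optimised independently as 1-D weighted medians.
Total weight W = 690; half = 345.
x-coordinate, sorted with cumulative weight:
  x=1 (Zone III, w=50) cum 50
  x=2 (Zone VIII, w=90) cum 140
  x=3 (Zone VI, w=30) cum 170
  x=7 (Zone VII, w=250) cum 420  ← median
  x=11 (Zone IV, w=20) cum 440
  x=13 (Zone V, w=70) cum 510
  x=21 (Zone II, w=80) cum 590
  x=23 (Zone I, w=100) cum 690
⇒ x* = 7
y-coordinate, sorted with cumulative weight:
  y=1 (Zone VII, w=250) cum 250
  y=6 (Zone V, w=70) cum 320
  y=9 (Zone II, w=80) cum 400  ← median
  y=10 (Zone VI, w=30) cum 430
  y=13 (Zone III, w=50) cum 480
  y=14 (Zone VIII, w=90) cum 570
  y=18 (Zone I, w=100) cum 670
  y=25 (Zone IV, w=20) cum 690
⇒ y* = 9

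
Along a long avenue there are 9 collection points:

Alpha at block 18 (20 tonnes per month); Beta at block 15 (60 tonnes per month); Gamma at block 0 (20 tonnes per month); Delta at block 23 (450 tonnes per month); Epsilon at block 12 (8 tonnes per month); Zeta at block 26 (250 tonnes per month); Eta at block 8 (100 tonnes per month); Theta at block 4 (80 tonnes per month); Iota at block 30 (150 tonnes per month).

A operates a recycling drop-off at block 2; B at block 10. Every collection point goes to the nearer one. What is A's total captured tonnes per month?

100

The indifferent point is the midpoint (2+10)/2 = 6; collection points left of it (closer to A at 2) go to A, those right go to B.
  Gamma at 0 (w=20) → A
  Theta at 4 (w=80) → A
  Eta at 8 (w=100) → B
  Epsilon at 12 (w=8) → B
  Beta at 15 (w=60) → B
  Alpha at 18 (w=20) → B
  Delta at 23 (w=450) → B
  Zeta at 26 (w=250) → B
  Iota at 30 (w=150) → B
A captures 100; B captures 1038.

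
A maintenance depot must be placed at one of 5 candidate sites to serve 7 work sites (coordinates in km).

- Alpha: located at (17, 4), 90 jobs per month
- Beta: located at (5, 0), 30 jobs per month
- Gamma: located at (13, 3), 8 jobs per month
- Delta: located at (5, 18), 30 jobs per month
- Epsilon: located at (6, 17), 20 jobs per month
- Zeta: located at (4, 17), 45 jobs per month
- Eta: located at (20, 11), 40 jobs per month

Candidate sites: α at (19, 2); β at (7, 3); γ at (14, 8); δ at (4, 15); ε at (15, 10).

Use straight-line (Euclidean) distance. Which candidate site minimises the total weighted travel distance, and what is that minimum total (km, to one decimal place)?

γ, total 2370.2 km

Total weighted distance at each candidate:
  α (19, 2): total = 3079.1
  β (7, 3): total = 3050.2
  γ (14, 8): total = 2370.2
  δ (4, 15): total = 3004.8
  ε (15, 10): total = 2454.6
Minimum is at γ with total 2370.2 km.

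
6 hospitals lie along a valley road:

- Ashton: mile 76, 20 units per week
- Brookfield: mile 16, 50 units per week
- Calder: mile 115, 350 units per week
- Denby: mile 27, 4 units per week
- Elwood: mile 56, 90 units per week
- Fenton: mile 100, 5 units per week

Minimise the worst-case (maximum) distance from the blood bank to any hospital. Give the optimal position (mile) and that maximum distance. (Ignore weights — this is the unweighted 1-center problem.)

location 65.5, max distance 49.5

The 1-center on a line is the midpoint of the two extreme points: leftmost at 16, rightmost at 115.
Optimal location = (16 + 115)/2 = 65.5; maximum distance = (115 − 16)/2 = 49.5.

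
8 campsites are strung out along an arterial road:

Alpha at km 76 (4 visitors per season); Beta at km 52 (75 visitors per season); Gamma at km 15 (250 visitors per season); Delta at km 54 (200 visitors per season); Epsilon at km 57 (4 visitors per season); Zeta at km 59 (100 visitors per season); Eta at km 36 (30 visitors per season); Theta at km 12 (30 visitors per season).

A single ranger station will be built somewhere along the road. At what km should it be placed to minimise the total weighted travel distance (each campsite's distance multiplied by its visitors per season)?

For a sum of weighted absolute distances on a line, the optimum is the weighted median (not the mean). Total weight W = 693; half-weight = 346.5.
Sort by position and accumulate weight:
  km 12 (Theta, w=30) → cum 30
  km 15 (Gamma, w=250) → cum 280
  km 36 (Eta, w=30) → cum 310
  km 52 (Beta, w=75) → cum 385  ≥ 346.5 → median here
  km 54 (Delta, w=200) → cum 585
  km 57 (Epsilon, w=4) → cum 589
  km 59 (Zeta, w=100) → cum 689
  km 76 (Alpha, w=4) → cum 693
Optimal location: km 52.

x = 52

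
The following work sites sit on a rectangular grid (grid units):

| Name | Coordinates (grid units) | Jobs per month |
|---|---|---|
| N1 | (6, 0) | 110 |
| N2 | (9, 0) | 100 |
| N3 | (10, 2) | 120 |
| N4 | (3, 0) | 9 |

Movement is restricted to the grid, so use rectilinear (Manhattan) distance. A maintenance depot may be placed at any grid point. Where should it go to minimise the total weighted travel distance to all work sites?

(9, 0)

Manhattan distance separates: Σwᵢ(|x−xᵢ|+|y−yᵢ|) = Σwᵢ|x−xᵢ| + Σwᵢ|y−yᵢ|, so x and y are optimised independently as 1-D weighted medians.
Total weight W = 339; half = 169.5.
x-coordinate, sorted with cumulative weight:
  x=3 (N4, w=9) cum 9
  x=6 (N1, w=110) cum 119
  x=9 (N2, w=100) cum 219  ← median
  x=10 (N3, w=120) cum 339
⇒ x* = 9
y-coordinate, sorted with cumulative weight:
  y=0 (N1, w=110) cum 110
  y=0 (N2, w=100) cum 210  ← median
  y=0 (N4, w=9) cum 219
  y=2 (N3, w=120) cum 339
⇒ y* = 0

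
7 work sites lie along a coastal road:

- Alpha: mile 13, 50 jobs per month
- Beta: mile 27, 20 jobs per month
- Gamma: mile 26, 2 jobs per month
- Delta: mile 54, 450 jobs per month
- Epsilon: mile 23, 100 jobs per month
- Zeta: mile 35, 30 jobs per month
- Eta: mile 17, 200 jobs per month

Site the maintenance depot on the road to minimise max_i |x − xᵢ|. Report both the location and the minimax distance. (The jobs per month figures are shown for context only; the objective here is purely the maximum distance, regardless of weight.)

location 33.5, max distance 20.5

The 1-center on a line is the midpoint of the two extreme points: leftmost at 13, rightmost at 54.
Optimal location = (13 + 54)/2 = 33.5; maximum distance = (54 − 13)/2 = 20.5.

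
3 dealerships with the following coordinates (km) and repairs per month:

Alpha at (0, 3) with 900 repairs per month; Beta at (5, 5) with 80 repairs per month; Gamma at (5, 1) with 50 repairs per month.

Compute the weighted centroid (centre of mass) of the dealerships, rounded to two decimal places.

The minimiser of Σwᵢ‖p−pᵢ‖² is the weighted centroid p* = (Σwᵢpᵢ)/(Σwᵢ).
Σwᵢ = 1030.
Σwᵢxᵢ = 900·0 + 80·5 + 50·5 = 650.
Σwᵢyᵢ = 900·3 + 80·5 + 50·1 = 3150.
x* = 650/1030 = 0.63, y* = 3150/1030 = 3.06.

(0.63, 3.06)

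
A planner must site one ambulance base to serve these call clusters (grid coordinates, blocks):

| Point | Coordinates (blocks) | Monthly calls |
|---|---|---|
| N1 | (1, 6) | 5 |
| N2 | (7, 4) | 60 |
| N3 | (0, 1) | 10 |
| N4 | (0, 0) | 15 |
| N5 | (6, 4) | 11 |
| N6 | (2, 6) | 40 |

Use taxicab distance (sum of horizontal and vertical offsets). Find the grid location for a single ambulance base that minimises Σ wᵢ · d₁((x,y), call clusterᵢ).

(6, 4)

Manhattan distance separates: Σwᵢ(|x−xᵢ|+|y−yᵢ|) = Σwᵢ|x−xᵢ| + Σwᵢ|y−yᵢ|, so x and y are optimised independently as 1-D weighted medians.
Total weight W = 141; half = 70.5.
x-coordinate, sorted with cumulative weight:
  x=0 (N3, w=10) cum 10
  x=0 (N4, w=15) cum 25
  x=1 (N1, w=5) cum 30
  x=2 (N6, w=40) cum 70
  x=6 (N5, w=11) cum 81  ← median
  x=7 (N2, w=60) cum 141
⇒ x* = 6
y-coordinate, sorted with cumulative weight:
  y=0 (N4, w=15) cum 15
  y=1 (N3, w=10) cum 25
  y=4 (N2, w=60) cum 85  ← median
  y=4 (N5, w=11) cum 96
  y=6 (N1, w=5) cum 101
  y=6 (N6, w=40) cum 141
⇒ y* = 4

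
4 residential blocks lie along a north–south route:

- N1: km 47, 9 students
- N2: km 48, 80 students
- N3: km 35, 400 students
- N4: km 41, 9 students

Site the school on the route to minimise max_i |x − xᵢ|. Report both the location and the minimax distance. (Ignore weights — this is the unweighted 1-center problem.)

The 1-center on a line is the midpoint of the two extreme points: leftmost at 35, rightmost at 48.
Optimal location = (35 + 48)/2 = 41.5; maximum distance = (48 − 35)/2 = 6.5.

location 41.5, max distance 6.5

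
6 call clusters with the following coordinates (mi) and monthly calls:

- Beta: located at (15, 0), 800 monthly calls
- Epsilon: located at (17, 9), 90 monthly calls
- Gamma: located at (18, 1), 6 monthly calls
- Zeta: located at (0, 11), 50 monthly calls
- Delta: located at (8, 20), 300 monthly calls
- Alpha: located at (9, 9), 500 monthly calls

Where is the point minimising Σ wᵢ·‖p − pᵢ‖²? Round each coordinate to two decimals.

(11.76, 6.80)

The minimiser of Σwᵢ‖p−pᵢ‖² is the weighted centroid p* = (Σwᵢpᵢ)/(Σwᵢ).
Σwᵢ = 1746.
Σwᵢxᵢ = 800·15 + 90·17 + 6·18 + 50·0 + 300·8 + 500·9 = 20538.
Σwᵢyᵢ = 800·0 + 90·9 + 6·1 + 50·11 + 300·20 + 500·9 = 11866.
x* = 20538/1746 = 11.76, y* = 11866/1746 = 6.80.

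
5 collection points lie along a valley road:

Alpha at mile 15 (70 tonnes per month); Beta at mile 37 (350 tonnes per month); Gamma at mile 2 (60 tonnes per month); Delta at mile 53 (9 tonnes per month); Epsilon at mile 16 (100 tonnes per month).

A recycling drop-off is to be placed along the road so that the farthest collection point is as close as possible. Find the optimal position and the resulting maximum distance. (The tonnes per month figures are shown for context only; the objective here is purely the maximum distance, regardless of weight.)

location 27.5, max distance 25.5

The 1-center on a line is the midpoint of the two extreme points: leftmost at 2, rightmost at 53.
Optimal location = (2 + 53)/2 = 27.5; maximum distance = (53 − 2)/2 = 25.5.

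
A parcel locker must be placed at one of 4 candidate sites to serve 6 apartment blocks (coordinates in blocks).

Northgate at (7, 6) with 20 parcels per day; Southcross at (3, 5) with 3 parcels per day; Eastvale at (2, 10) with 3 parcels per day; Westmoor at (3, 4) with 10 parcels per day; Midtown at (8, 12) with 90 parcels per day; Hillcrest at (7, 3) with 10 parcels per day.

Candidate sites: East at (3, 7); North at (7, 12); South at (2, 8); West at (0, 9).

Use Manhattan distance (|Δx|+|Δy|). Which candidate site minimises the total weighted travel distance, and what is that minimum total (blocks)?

North, total 474 blocks

Total weighted distance at each candidate:
  East (3, 7): total = 1128
  North (7, 12): total = 474
  South (2, 8): total = 1208
  West (0, 9): total = 1430
Minimum is at North with total 474 blocks.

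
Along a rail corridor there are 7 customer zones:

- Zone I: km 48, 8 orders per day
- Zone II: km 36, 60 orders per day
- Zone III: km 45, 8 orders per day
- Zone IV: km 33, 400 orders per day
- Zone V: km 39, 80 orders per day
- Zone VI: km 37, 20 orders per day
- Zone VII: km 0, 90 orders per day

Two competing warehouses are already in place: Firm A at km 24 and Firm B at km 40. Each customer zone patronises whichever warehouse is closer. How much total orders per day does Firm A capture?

90

The indifferent point is the midpoint (24+40)/2 = 32; customer zones left of it (closer to Firm A at 24) go to Firm A, those right go to Firm B.
  Zone VII at 0 (w=90) → Firm A
  Zone IV at 33 (w=400) → Firm B
  Zone II at 36 (w=60) → Firm B
  Zone VI at 37 (w=20) → Firm B
  Zone V at 39 (w=80) → Firm B
  Zone III at 45 (w=8) → Firm B
  Zone I at 48 (w=8) → Firm B
Firm A captures 90; Firm B captures 576.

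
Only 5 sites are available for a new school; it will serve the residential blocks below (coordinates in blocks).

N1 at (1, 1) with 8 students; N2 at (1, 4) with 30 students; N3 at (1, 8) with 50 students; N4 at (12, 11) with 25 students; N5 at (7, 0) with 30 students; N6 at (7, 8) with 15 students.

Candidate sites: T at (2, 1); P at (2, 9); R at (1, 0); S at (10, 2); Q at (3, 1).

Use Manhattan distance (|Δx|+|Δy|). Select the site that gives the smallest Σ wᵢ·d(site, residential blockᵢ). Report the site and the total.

Total weighted distance at each candidate:
  T (2, 1): total = 1388
  P (2, 9): total = 1162
  R (1, 0): total = 1468
  S (10, 2): total = 1720
  Q (3, 1): total = 1406
Minimum is at P with total 1162 blocks.

P, total 1162 blocks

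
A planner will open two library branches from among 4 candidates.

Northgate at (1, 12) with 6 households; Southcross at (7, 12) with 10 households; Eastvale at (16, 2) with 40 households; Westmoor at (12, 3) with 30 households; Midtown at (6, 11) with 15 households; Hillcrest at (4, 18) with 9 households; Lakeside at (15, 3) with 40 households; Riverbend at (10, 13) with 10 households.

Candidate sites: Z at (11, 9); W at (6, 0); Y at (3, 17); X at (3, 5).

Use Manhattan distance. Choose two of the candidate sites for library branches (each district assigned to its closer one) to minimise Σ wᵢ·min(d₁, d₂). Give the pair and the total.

{Z, Y}, total 1375

Evaluate every pair (each demand assigned to the nearer of the two):
  {Z, Y}: total = 1375
  {Z, X}: total = 1495
  {Z, W}: total = 1537
  {W, Y}: total = 1625
  {W, X}: total = 1805
  {Y, X}: total = 1925
Best pair: {Z, Y} with total 1375.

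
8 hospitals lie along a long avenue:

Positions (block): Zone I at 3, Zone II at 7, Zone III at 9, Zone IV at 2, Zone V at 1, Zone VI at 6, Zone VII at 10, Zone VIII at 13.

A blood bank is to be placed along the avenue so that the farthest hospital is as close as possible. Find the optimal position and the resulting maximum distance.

The 1-center on a line is the midpoint of the two extreme points: leftmost at 1, rightmost at 13.
Optimal location = (1 + 13)/2 = 7; maximum distance = (13 − 1)/2 = 6.

location 7, max distance 6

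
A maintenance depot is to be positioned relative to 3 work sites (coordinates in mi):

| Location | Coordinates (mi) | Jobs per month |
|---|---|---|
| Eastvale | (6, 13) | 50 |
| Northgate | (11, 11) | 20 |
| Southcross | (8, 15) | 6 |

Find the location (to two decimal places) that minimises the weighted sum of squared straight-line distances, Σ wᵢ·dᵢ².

The minimiser of Σwᵢ‖p−pᵢ‖² is the weighted centroid p* = (Σwᵢpᵢ)/(Σwᵢ).
Σwᵢ = 76.
Σwᵢxᵢ = 50·6 + 20·11 + 6·8 = 568.
Σwᵢyᵢ = 50·13 + 20·11 + 6·15 = 960.
x* = 568/76 = 7.47, y* = 960/76 = 12.63.

(7.47, 12.63)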